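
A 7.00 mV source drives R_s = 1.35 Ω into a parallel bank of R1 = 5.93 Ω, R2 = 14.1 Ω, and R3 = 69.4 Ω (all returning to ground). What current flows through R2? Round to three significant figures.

Combine the parallel branches: R_p = (1/5.93 + 1/14.1 + 1/69.4)⁻¹ = 3.938 Ω.
Node voltage V_A = V_s · R_p/(R_s + R_p) = 7.00 × 0.7447 = 5.213 mV.
I(R2) = V_A / R2 = 5.213/14.1 = 0.3697 mA.

I ≈ 0.370 mA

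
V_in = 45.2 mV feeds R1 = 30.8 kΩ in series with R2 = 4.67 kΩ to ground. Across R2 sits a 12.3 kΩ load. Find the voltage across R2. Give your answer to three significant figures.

R2 ‖ R_L = (4.67 × 12.3)/(4.67 + 12.3) = 3.385 kΩ.
Voltage divider with the loaded lower leg: V_out = 45.2 × 3.385/(30.8 + 3.385) = 45.2 × 0.09902 = 4.476 mV.

V_out ≈ 4.48 mV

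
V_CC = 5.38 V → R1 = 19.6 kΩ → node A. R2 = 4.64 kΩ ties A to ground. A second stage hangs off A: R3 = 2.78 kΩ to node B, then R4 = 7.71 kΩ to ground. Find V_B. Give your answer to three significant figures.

V_B ≈ 0.558 V

Node A sees R2 in parallel with the series input of stage 2, R3 + R4 = 10.49 kΩ.
R2 ‖ (R3+R4) = 3.217 kΩ.
V_A = 5.38 × 3.217/(19.6 + 3.217) = 0.7585 V.
Stage 2 is unloaded, so V_B = V_A · R4/(R3+R4) = 0.7585 × 7.71/10.49 = 0.5575 V.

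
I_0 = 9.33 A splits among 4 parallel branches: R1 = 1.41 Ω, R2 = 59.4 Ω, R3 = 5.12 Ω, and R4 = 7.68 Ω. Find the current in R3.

I ≈ 1.73 A

Conductances: ΣG = 1/1.41 + 1/59.4 + 1/5.12 + 1/7.68 = 1.052 (1/Ω).
R3 takes the fraction G_k/ΣG = 0.1953/1.052 = 0.1857, so I = 9.33 × 0.1857 = 1.733 A.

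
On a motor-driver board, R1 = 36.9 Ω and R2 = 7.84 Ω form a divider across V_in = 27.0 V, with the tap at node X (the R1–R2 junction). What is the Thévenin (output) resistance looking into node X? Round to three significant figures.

R_th ≈ 6.47 Ω

With V_in suppressed (replaced by a short), R_th = R1 ‖ R2 = (36.90 × 7.84)/(36.90 + 7.84) = 6.466 Ω.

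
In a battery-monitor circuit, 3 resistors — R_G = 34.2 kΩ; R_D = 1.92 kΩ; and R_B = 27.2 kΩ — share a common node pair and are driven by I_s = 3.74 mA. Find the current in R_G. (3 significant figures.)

ΣG = 1/34.2 + 1/1.92 + 1/27.2 = 0.5868.
By the current-divider rule, I = I_s · G_k/ΣG = 3.74 × 0.04983 = 0.1863 mA.

I ≈ 0.186 mA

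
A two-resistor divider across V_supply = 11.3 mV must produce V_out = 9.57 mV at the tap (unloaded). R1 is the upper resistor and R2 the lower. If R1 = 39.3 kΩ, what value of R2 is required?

R2 ≈ 217 kΩ

The divider ratio is R2/(R1+R2) = 9.57/11.3 = 0.8469.
Rearranging, R2 = R1·k/(1−k) = 39.3 × 5.532 = 217.4 kΩ.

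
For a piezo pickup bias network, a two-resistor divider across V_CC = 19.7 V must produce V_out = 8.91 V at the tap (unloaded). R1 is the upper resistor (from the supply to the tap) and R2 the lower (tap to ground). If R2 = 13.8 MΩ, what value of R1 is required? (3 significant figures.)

V_out/V_CC = R2/(R1+R2) = 0.4523.
R1 = R2·(1/k − 1) = 13.8 × 1.211 = 16.71 MΩ.

R1 ≈ 16.7 MΩ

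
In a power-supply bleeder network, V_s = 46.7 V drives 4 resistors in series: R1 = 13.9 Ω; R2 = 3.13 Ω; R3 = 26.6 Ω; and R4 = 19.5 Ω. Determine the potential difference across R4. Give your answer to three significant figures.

V ≈ 14.4 V

Total series resistance ΣR = 13.9 + 3.13 + 26.6 + 19.5 = 63.13 Ω.
Voltage divider: V = V_s · (19.50 / 63.13) = 46.7 × 0.3089 = 14.42 V.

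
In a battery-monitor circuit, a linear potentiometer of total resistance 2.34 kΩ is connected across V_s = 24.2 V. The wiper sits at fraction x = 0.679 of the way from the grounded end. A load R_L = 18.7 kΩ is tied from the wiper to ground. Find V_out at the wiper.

V_out ≈ 16.0 V

Lower segment x·R_p = 1.589 kΩ; upper segment (1−x)·R_p = 0.7511 kΩ.
R_L loads the lower segment: effective lower R = 1.464 kΩ.
Then V_out = V_s · 1.464/(0.7511 + 1.464) = 16.00 V.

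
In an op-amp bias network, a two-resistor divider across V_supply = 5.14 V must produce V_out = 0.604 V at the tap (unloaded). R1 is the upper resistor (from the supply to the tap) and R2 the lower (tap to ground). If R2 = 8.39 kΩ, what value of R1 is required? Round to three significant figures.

V_out/V_supply = R2/(R1+R2) = 0.1175.
R1 = R2·(1/k − 1) = 8.39 × 7.510 = 63.01 kΩ.

R1 ≈ 63.0 kΩ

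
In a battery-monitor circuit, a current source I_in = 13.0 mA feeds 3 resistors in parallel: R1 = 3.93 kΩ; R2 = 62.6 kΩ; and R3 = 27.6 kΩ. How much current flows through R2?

ΣG = 1/3.93 + 1/62.6 + 1/27.6 = 0.3067.
Current divider: I(R2) = I_in · G_k/ΣG = 13.0 × (0.01597/0.3067) = 13.0 × 0.05209 = 0.6772 mA.

I ≈ 0.677 mA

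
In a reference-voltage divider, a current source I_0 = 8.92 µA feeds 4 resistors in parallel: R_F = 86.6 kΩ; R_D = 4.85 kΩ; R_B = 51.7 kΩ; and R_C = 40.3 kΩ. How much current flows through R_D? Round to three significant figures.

ΣG = 1/86.6 + 1/4.85 + 1/51.7 + 1/40.3 = 0.2619.
R_D takes the fraction G_k/ΣG = 0.2062/0.2619 = 0.7873, so I = 8.92 × 0.7873 = 7.023 µA.

I ≈ 7.02 µA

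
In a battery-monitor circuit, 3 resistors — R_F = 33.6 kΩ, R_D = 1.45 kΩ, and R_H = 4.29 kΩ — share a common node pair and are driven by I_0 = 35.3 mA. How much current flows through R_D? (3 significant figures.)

ΣG = 1/33.6 + 1/1.45 + 1/4.29 = 0.9525.
By the current-divider rule, I = I_0 · G_k/ΣG = 35.3 × 0.7240 = 25.56 mA.

I ≈ 25.6 mA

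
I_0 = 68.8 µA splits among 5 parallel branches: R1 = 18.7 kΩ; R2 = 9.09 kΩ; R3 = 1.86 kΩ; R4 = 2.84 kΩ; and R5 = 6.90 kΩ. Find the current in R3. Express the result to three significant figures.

ΣG = 1/18.7 + 1/9.09 + 1/1.86 + 1/2.84 + 1/6.90 = 1.198.
R3 takes the fraction G_k/ΣG = 0.5376/1.198 = 0.4487, so I = 68.8 × 0.4487 = 30.87 µA.

I ≈ 30.9 µA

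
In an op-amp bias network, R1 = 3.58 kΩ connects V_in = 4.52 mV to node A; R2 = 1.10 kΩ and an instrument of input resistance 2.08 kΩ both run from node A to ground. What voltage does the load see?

V_out ≈ 0.756 mV

The load sits in parallel with R2, giving an effective lower resistance R2' = R2·R_L/(R2+R_L) = 0.7195 kΩ.
Now apply the divider: V_out = 4.52 × 0.1673 = 0.7564 mV.
(Unloaded it would be 1.06 mV; the load pulls it down.)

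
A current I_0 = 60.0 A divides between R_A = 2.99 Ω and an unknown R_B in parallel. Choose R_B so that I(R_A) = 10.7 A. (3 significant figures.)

R_B ≈ 0.649 Ω

In a two-way split, I_A/I_0 = R_B/(R_A + R_B).
10.7/60.0 = R_B/(R_A + R_B) → R_B = R_A · (0.1783)/(1 − 0.1783) = 2.99 × 0.2170 = 0.6489 Ω.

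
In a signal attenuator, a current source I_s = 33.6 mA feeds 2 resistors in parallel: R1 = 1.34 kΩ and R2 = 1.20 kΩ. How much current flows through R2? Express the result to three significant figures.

With just two branches, the current splits inversely with resistance.
So I = 33.6 × 1.34/2.540 = 17.73 mA.

I ≈ 17.7 mA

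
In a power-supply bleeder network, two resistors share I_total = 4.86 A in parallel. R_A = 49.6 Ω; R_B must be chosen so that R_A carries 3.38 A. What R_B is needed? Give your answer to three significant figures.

The fraction through R_A equals R_B/(R_A+R_B).
With f = 0.6955, R_B = R_A · f/(1−f) = 49.6 × 2.284 = 113.3 Ω.

R_B ≈ 113 Ω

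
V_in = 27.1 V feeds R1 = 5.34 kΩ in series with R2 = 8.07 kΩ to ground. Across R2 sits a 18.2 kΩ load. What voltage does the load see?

V_out ≈ 13.9 V

R2 ‖ R_L = (8.07 × 18.2)/(8.07 + 18.2) = 5.591 kΩ.
Then V_out = V_in · R2'/(R1 + R2') = 27.1 × 5.591/10.93 = 13.86 V.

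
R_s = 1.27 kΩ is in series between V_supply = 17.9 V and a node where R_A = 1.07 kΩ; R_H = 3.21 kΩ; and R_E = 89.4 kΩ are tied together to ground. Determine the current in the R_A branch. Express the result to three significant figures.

Parallel bank: R_p = 1/(1/1.07 + 1/3.21 + 1/89.4) = 0.7954 kΩ.
Node voltage V_A = V_supply · R_p/(R_s + R_p) = 17.9 × 0.3851 = 6.893 V.
Branch current I = V_A/R_A = 6.893/1.07 = 6.442 mA.
(Equivalently: I_total = 8.667 mA, then current-divider fraction G_k/ΣG = 0.7433.)

I ≈ 6.44 mA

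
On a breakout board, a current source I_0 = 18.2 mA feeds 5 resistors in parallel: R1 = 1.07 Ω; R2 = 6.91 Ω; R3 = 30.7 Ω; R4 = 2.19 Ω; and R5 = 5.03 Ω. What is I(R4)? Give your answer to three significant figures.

I ≈ 4.70 mA

Conductances: ΣG = 1/1.07 + 1/6.91 + 1/30.7 + 1/2.19 + 1/5.03 = 1.767 (1/Ω).
R4 takes the fraction G_k/ΣG = 0.4566/1.767 = 0.2584, so I = 18.2 × 0.2584 = 4.702 mA.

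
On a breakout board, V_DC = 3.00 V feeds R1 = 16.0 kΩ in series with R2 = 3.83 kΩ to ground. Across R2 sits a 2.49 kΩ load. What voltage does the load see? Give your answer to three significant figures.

V_out ≈ 0.259 V

First combine the lower leg with the load: R2 ‖ R_L = 1.509 kΩ.
Now apply the divider: V_out = 3.00 × 0.08618 = 0.2585 V.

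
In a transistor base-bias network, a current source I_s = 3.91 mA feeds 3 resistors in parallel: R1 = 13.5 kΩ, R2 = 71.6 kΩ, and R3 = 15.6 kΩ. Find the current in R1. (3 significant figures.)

Total conductance ΣG = 1/13.5 + 1/71.6 + 1/15.6 = 0.1521 (units of 1/kΩ).
By the current-divider rule, I = I_s · G_k/ΣG = 3.91 × 0.4869 = 1.904 mA.

I ≈ 1.90 mA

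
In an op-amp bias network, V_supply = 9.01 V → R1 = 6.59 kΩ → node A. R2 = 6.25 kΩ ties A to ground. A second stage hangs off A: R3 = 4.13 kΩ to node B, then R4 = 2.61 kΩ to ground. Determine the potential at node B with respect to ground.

The second stage (R3 + R4 = 6.740 kΩ) loads node A in parallel with R2.
R2 ‖ (R3+R4) = 3.243 kΩ.
V_A = 9.01 × 3.243/(6.59 + 3.243) = 2.971 V.
Stage 2 is unloaded, so V_B = V_A · R4/(R3+R4) = 2.971 × 2.61/6.740 = 1.151 V.

V_B ≈ 1.15 V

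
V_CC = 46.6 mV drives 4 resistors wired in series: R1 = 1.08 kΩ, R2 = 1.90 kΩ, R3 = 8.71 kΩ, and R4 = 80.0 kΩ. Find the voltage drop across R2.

V ≈ 0.966 mV

ΣR = 1.08 + 1.90 + 8.71 + 80.0 = 91.69 kΩ.
V = V_CC · R/ΣR = 46.6 × 0.02072 = 0.9656 mV.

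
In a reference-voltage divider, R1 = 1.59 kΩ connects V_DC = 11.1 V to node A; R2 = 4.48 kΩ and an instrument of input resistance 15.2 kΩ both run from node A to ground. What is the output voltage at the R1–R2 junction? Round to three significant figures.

First combine the lower leg with the load: R2 ‖ R_L = 3.460 kΩ.
Voltage divider with the loaded lower leg: V_out = 11.1 × 3.460/(1.59 + 3.460) = 11.1 × 0.6852 = 7.605 V.

V_out ≈ 7.61 V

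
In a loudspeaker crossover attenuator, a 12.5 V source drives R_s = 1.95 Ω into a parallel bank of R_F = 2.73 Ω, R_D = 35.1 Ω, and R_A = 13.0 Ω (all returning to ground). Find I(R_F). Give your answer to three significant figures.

Equivalent of the parallel group: R_p = 2.120 Ω.
V_A by voltage divider: V_A = 12.5 × 2.120/(1.95 + 2.120) = 6.511 V.
Branch current I = V_A/R_F = 6.511/2.73 = 2.385 A.
(Check via current divider: I_total = 3.071 A; share G_k/ΣG = 0.7765 → same result.)

I ≈ 2.38 A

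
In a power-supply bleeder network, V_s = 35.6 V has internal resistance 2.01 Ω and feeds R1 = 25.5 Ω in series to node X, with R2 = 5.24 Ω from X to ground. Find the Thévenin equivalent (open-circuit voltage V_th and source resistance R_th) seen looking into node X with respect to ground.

V_th ≈ 5.70 V, R_th ≈ 4.40 Ω

R1' = 2.01 + 25.5 = 27.51 Ω (source resistance + R1).
Open-circuit (no load on X): V_th = V_s · R2/(R1' + R2) = 35.6 × 5.24/(27.51 + 5.24) = 5.696 V.
Zeroing V_s shorts the top of R1' to ground, so R_th = R1' ‖ R2 = 4.402 Ω.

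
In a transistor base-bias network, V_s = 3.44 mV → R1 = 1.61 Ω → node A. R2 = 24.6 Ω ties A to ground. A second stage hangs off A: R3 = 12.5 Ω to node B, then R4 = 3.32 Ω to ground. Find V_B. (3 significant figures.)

V_B ≈ 0.618 mV

The second stage (R3 + R4 = 15.82 Ω) loads node A in parallel with R2.
R2 ‖ (R3+R4) = 9.628 Ω.
First divider: V_A = V_s · 9.628/(1.61 + 9.628) = 2.947 mV.
V_B = V_A × 0.2099 = 0.6185 mV.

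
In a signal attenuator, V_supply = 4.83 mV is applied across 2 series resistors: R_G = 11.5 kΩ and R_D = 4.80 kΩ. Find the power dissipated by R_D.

P ≈ 0.421 nW

The common current is I = 4.83/16.30 = 0.2963 µA.
P = I²R = 0.08780 × 4.80 = 0.4215 nW.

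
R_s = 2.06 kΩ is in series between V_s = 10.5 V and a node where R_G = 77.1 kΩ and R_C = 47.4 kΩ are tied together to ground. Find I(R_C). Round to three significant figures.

Parallel bank: R_p = 1/(1/77.1 + 1/47.4) = 29.35 kΩ.
Node voltage V_A = V_s · R_p/(R_s + R_p) = 10.5 × 0.9344 = 9.811 V.
Branch current I = V_A/R_C = 9.811/47.4 = 0.2070 mA.
(Check via current divider: I_total = 0.3342 mA; share G_k/ΣG = 0.6193 → same result.)

I ≈ 0.207 mA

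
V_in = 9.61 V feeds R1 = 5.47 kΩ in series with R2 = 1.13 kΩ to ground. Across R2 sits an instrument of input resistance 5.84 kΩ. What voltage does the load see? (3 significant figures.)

The load sits in parallel with R2, giving an effective lower resistance R2' = R2·R_L/(R2+R_L) = 0.9468 kΩ.
Now apply the divider: V_out = 9.61 × 0.1476 = 1.418 V.
(Unloaded it would be 1.65 V; the load pulls it down.)

V_out ≈ 1.42 V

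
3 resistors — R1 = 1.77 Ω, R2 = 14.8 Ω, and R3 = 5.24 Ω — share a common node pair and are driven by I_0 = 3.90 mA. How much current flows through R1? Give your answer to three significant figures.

I ≈ 2.68 mA

ΣG = 1/1.77 + 1/14.8 + 1/5.24 = 0.8234.
By the current-divider rule, I = I_0 · G_k/ΣG = 3.90 × 0.6862 = 2.676 mA.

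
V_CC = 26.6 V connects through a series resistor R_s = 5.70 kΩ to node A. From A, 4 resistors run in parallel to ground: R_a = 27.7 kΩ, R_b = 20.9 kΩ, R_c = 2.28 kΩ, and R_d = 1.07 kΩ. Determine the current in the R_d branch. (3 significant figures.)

Equivalent of the parallel group: R_p = 0.6863 kΩ.
V_A by voltage divider: V_A = 26.6 × 0.6863/(5.70 + 0.6863) = 2.858 V.
I(R_d) = V_A / R_d = 2.858/1.07 = 2.671 mA.
(Check via current divider: I_total = 4.165 mA; share G_k/ΣG = 0.6414 → same result.)

I ≈ 2.67 mA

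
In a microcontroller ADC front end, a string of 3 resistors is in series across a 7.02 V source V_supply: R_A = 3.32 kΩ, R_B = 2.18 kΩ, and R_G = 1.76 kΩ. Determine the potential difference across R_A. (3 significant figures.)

Total series resistance ΣR = 3.32 + 2.18 + 1.76 = 7.260 kΩ.
Voltage divider: V = V_supply · (3.320 / 7.260) = 7.02 × 0.4573 = 3.210 V.

V ≈ 3.21 V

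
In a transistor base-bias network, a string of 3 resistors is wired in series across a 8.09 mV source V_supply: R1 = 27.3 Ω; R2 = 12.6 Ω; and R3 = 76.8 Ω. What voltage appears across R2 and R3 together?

Series total: ΣR = 27.3 + 12.6 + 76.8 = 116.7 Ω.
R_{R2..R3} = 12.6 + 76.8 = 89.40 Ω.
V = V_supply · R/ΣR = 8.09 × 0.7661 = 6.197 mV.

V ≈ 6.20 mV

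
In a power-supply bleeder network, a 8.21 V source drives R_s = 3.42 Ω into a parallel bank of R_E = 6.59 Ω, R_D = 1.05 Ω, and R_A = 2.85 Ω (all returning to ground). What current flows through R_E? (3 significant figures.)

Parallel bank: R_p = 1/(1/6.59 + 1/1.05 + 1/2.85) = 0.6873 Ω.
Node voltage V_A = V_DC · R_p/(R_s + R_p) = 8.21 × 0.1673 = 1.374 V.
Branch current I = V_A/R_E = 1.374/6.59 = 0.2085 A.

I ≈ 0.208 A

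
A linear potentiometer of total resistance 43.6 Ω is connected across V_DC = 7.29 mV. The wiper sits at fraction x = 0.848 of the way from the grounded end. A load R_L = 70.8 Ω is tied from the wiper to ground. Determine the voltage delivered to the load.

V_out ≈ 5.73 mV

Split the track: R_lower = x·R_p = 36.97 Ω, R_upper = (1−x)·R_p = 6.627 Ω.
R_L loads the lower segment: effective lower R = 24.29 Ω.
Then V_out = V_DC · 24.29/(6.627 + 24.29) = 5.727 mV.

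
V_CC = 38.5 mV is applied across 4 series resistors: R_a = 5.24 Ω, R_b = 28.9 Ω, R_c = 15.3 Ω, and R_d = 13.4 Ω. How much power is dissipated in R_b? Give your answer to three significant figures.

P ≈ 10.8 µW

Series current I = V_CC/ΣR = 38.5/62.84 = 0.6127 mA.
P = I²R = 0.3754 × 28.9 = 10.85 µW.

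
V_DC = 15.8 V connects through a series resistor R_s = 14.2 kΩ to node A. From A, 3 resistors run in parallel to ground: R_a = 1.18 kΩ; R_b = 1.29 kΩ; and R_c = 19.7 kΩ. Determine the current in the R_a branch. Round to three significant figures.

I ≈ 0.541 mA

Combine the parallel branches: R_p = (1/1.18 + 1/1.29 + 1/19.7)⁻¹ = 0.5976 kΩ.
V_A = 15.8 × 0.5976/14.80 = 0.6381 V.
Branch current I = V_A/R_a = 0.6381/1.18 = 0.5407 mA.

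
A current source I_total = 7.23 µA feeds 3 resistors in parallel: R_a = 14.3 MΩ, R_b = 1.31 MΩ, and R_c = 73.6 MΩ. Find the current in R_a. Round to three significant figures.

Conductances: ΣG = 1/14.3 + 1/1.31 + 1/73.6 = 0.8469 (1/MΩ).
Current divider: I(R_a) = I_total · G_k/ΣG = 7.23 × (0.06993/0.8469) = 7.23 × 0.08257 = 0.5970 µA.

I ≈ 0.597 µA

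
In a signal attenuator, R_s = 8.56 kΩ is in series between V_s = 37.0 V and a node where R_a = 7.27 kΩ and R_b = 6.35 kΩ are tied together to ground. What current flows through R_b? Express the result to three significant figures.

Parallel bank: R_p = 1/(1/7.27 + 1/6.35) = 3.389 kΩ.
Node voltage V_A = V_s · R_p/(R_s + R_p) = 37.0 × 0.2836 = 10.50 V.
Branch current I = V_A/R_b = 10.50/6.35 = 1.653 mA.

I ≈ 1.65 mA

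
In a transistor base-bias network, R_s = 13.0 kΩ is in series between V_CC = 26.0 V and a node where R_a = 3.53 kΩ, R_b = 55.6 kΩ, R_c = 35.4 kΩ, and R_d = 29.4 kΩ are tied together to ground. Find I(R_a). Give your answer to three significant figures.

Parallel bank: R_p = 1/(1/3.53 + 1/55.6 + 1/35.4 + 1/29.4) = 2.751 kΩ.
Node voltage V_A = V_CC · R_p/(R_s + R_p) = 26.0 × 0.1746 = 4.541 V.
I(R_a) = V_A / R_a = 4.541/3.53 = 1.286 mA.

I ≈ 1.29 mA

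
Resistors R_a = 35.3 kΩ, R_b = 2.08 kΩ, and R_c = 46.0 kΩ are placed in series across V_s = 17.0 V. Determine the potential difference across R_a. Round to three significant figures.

Total series resistance ΣR = 35.3 + 2.08 + 46.0 = 83.38 kΩ.
By the voltage-divider rule, V = 17.0 × 35.30/83.38 = 7.197 V.

V ≈ 7.20 V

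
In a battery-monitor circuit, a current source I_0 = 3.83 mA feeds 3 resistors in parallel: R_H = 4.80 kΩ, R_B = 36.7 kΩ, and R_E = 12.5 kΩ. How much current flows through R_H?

ΣG = 1/4.80 + 1/36.7 + 1/12.5 = 0.3156.
Current divider: I(R_H) = I_0 · G_k/ΣG = 3.83 × (0.2083/0.3156) = 3.83 × 0.6602 = 2.528 mA.

I ≈ 2.53 mA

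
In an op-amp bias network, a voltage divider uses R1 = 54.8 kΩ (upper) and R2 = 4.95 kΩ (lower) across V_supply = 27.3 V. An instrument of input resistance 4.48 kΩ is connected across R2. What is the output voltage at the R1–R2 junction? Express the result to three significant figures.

V_out ≈ 1.12 V

The load sits in parallel with R2, giving an effective lower resistance R2' = R2·R_L/(R2+R_L) = 2.352 kΩ.
Now apply the divider: V_out = 27.3 × 0.04115 = 1.123 V.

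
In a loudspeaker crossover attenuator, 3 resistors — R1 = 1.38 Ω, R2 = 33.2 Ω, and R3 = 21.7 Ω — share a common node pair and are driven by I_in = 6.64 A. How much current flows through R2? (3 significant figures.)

ΣG = 1/1.38 + 1/33.2 + 1/21.7 = 0.8008.
By the current-divider rule, I = I_in · G_k/ΣG = 6.64 × 0.03761 = 0.2497 A.

I ≈ 0.250 A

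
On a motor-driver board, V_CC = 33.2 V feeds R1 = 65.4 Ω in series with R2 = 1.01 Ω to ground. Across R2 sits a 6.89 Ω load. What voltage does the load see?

R2 ‖ R_L = (1.01 × 6.89)/(1.01 + 6.89) = 0.8809 Ω.
Voltage divider with the loaded lower leg: V_out = 33.2 × 0.8809/(65.4 + 0.8809) = 33.2 × 0.01329 = 0.4412 V.

V_out ≈ 0.441 V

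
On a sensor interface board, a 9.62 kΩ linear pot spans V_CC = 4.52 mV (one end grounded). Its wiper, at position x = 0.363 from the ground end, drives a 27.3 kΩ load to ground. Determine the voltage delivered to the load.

V_out ≈ 1.52 mV

Lower segment x·R_p = 3.492 kΩ; upper segment (1−x)·R_p = 6.128 kΩ.
R_L loads the lower segment: effective lower R = 3.096 kΩ.
V_out = 4.52 × 3.096/(6.128 + 3.096) = 1.517 mV.
(Unloaded: V_out = x·V_CC = 1.64 mV.)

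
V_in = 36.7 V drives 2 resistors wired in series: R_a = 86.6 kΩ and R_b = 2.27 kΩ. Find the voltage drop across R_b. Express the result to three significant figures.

Series total: ΣR = 86.6 + 2.27 = 88.87 kΩ.
Voltage divider: V = V_in · (2.270 / 88.87) = 36.7 × 0.02554 = 0.9374 V.

V ≈ 0.937 V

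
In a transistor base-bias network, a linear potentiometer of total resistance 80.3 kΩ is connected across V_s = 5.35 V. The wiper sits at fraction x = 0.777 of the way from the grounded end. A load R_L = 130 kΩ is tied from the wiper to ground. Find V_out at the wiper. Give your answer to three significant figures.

Split the track: R_lower = x·R_p = 62.39 kΩ, R_upper = (1−x)·R_p = 17.91 kΩ.
Lower segment in parallel with the load: 62.39 ‖ 130 = 42.16 kΩ.
Loaded-divider output: V_out = 5.35 × 0.7019 = 3.755 V.

V_out ≈ 3.76 V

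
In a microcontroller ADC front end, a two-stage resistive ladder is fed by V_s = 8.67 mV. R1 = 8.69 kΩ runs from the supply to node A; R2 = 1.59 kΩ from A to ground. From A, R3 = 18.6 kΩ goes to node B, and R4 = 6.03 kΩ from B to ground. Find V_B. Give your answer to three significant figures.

V_B ≈ 0.311 mV

The second stage (R3 + R4 = 24.63 kΩ) loads node A in parallel with R2.
Effective lower resistance at A: R2 ‖ 24.63 = 1.494 kΩ.
V_A = 8.67 × 1.494/(8.69 + 1.494) = 1.272 mV.
Stage 2 is unloaded, so V_B = V_A · R4/(R3+R4) = 1.272 × 6.03/24.63 = 0.3113 mV.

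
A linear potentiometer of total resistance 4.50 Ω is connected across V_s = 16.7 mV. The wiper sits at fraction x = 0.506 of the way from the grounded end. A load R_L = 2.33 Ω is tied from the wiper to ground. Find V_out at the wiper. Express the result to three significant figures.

V_out ≈ 5.70 mV

Split the track: R_lower = x·R_p = 2.277 Ω, R_upper = (1−x)·R_p = 2.223 Ω.
Lower segment in parallel with the load: 2.277 ‖ 2.33 = 1.152 Ω.
Loaded-divider output: V_out = 16.7 × 0.3413 = 5.699 mV.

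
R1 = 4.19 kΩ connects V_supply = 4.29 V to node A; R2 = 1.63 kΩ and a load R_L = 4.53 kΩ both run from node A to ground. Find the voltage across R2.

First combine the lower leg with the load: R2 ‖ R_L = 1.199 kΩ.
Then V_out = V_supply · R2'/(R1 + R2') = 4.29 × 1.199/5.389 = 0.9543 V.

V_out ≈ 0.954 V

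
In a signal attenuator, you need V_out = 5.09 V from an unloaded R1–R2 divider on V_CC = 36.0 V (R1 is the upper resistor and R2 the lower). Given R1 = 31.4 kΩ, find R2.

R2 ≈ 5.17 kΩ

V_out/V_CC = R2/(R1+R2) = 0.1414.
So R2 = R1 · V_out/(V_CC − V_out) = 31.4 × 5.09/(36.0 − 5.09) = 31.4 × 0.1647 = 5.171 kΩ.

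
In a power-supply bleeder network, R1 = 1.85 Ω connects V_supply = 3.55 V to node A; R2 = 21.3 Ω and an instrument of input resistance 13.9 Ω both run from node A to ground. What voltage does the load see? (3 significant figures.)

V_out ≈ 2.91 V

The load sits in parallel with R2, giving an effective lower resistance R2' = R2·R_L/(R2+R_L) = 8.411 Ω.
Then V_out = V_supply · R2'/(R1 + R2') = 3.55 × 8.411/10.26 = 2.910 V.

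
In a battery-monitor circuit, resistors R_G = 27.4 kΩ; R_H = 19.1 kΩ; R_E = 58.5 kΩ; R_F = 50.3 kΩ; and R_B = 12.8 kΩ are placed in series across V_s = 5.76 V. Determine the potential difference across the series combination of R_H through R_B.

V ≈ 4.82 V

ΣR = 27.4 + 19.1 + 58.5 + 50.3 + 12.8 = 168.1 kΩ.
R_{R_H..R_B} = 19.1 + 58.5 + 50.3 + 12.8 = 140.7 kΩ.
V = V_s · R/ΣR = 5.76 × 0.8370 = 4.821 V.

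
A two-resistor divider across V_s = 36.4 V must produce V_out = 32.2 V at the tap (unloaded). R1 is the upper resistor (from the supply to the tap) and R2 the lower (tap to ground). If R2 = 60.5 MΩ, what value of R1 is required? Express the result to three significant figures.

R1 ≈ 7.89 MΩ

V_out/V_s = R2/(R1+R2) = 0.8846.
So R1 = R2 · (V_s/V_out − 1) = 60.5 × (36.4/32.2 − 1) = 60.5 × 0.1304 = 7.891 MΩ.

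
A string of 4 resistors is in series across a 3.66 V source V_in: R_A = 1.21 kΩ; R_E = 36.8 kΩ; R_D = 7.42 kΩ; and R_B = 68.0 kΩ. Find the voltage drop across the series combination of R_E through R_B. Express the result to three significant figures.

V ≈ 3.62 V

Series total: ΣR = 1.21 + 36.8 + 7.42 + 68.0 = 113.4 kΩ.
R_{R_E..R_B} = 36.8 + 7.42 + 68.0 = 112.2 kΩ.
Voltage divider: V = V_in · (112.2 / 113.4) = 3.66 × 0.9893 = 3.621 V.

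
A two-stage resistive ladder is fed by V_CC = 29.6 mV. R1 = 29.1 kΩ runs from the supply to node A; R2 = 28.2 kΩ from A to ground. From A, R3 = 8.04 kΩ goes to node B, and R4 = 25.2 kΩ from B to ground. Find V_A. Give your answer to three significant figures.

Node A sees R2 in parallel with the series input of stage 2, R3 + R4 = 33.24 kΩ.
R2 ‖ (R3+R4) = 15.26 kΩ.
First divider: V_A = V_CC · 15.26/(29.1 + 15.26) = 10.18 mV.

V_A ≈ 10.2 mV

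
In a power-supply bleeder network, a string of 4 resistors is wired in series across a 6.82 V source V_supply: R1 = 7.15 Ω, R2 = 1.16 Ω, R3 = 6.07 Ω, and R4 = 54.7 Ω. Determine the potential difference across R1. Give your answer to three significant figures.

V ≈ 0.706 V

Series total: ΣR = 7.15 + 1.16 + 6.07 + 54.7 = 69.08 Ω.
By the voltage-divider rule, V = 6.82 × 7.150/69.08 = 0.7059 V.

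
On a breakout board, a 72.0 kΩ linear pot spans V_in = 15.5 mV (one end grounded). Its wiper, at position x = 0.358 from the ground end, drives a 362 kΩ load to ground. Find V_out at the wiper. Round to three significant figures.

The pot divides into 46.22 kΩ above the wiper and 25.78 kΩ below.
Lower segment in parallel with the load: 25.78 ‖ 362 = 24.06 kΩ.
Loaded-divider output: V_out = 15.5 × 0.3424 = 5.306 mV.
(Unloaded: V_out = x·V_in = 5.55 mV.)

V_out ≈ 5.31 mV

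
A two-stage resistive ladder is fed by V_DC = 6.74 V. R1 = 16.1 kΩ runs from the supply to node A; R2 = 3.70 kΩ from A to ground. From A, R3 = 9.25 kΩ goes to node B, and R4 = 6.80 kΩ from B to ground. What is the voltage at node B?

V_B ≈ 0.449 V

Node A sees R2 in parallel with the series input of stage 2, R3 + R4 = 16.05 kΩ.
R2 ‖ (R3+R4) = 3.007 kΩ.
First divider: V_A = V_DC · 3.007/(16.1 + 3.007) = 1.061 V.
Stage 2 is unloaded, so V_B = V_A · R4/(R3+R4) = 1.061 × 6.80/16.05 = 0.4494 V.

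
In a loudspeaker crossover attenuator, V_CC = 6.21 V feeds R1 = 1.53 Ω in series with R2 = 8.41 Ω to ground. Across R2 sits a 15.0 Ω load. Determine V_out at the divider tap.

V_out ≈ 4.84 V

The load sits in parallel with R2, giving an effective lower resistance R2' = R2·R_L/(R2+R_L) = 5.389 Ω.
Now apply the divider: V_out = 6.21 × 0.7789 = 4.837 V.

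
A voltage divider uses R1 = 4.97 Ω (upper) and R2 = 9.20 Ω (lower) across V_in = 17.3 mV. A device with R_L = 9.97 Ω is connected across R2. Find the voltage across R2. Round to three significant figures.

The load sits in parallel with R2, giving an effective lower resistance R2' = R2·R_L/(R2+R_L) = 4.785 Ω.
Voltage divider with the loaded lower leg: V_out = 17.3 × 4.785/(4.97 + 4.785) = 17.3 × 0.4905 = 8.486 mV.
(Unloaded it would be 11.2 mV; the load pulls it down.)

V_out ≈ 8.49 mV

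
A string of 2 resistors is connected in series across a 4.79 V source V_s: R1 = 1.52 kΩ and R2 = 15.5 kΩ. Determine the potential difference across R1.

V ≈ 0.428 V

Total series resistance ΣR = 1.52 + 15.5 = 17.02 kΩ.
By the voltage-divider rule, V = 4.79 × 1.520/17.02 = 0.4278 V.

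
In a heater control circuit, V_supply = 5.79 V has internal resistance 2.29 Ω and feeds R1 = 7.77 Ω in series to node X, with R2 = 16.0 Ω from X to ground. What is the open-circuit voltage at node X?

V_th ≈ 3.55 V

R1' = 2.29 + 7.77 = 10.06 Ω (source resistance + R1).
Open-circuit (no load on X): V_th = V_supply · R2/(R1' + R2) = 5.79 × 16.0/(10.06 + 16.0) = 3.555 V.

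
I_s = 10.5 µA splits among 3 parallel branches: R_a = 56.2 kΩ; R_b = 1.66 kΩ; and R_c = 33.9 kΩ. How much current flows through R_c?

I ≈ 0.477 µA

ΣG = 1/56.2 + 1/1.66 + 1/33.9 = 0.6497.
By the current-divider rule, I = I_s · G_k/ΣG = 10.5 × 0.04540 = 0.4767 µA.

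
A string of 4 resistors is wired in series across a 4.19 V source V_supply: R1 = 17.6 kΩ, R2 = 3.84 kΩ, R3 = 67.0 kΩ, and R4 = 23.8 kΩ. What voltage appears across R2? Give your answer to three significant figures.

V ≈ 0.143 V

ΣR = 17.6 + 3.84 + 67.0 + 23.8 = 112.2 kΩ.
V = V_supply · R/ΣR = 4.19 × 0.03421 = 0.1433 V.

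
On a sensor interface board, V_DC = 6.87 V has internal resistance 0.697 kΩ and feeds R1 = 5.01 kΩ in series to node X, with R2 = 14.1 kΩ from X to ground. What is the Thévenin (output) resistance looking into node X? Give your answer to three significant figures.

R1' = 0.697 + 5.01 = 5.707 kΩ (source resistance + R1).
Looking into X with the source shorted: R_th = R1'·R2/(R1'+R2) = 5.707 × 14.1/19.81 = 4.063 kΩ.

R_th ≈ 4.06 kΩ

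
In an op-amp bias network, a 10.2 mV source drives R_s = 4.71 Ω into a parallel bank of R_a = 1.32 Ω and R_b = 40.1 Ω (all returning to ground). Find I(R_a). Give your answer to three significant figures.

Combine the parallel branches: R_p = (1/1.32 + 1/40.1)⁻¹ = 1.278 Ω.
V_A = 10.2 × 1.278/5.988 = 2.177 mV.
Branch current I = V_A/R_a = 2.177/1.32 = 1.649 mA.

I ≈ 1.65 mA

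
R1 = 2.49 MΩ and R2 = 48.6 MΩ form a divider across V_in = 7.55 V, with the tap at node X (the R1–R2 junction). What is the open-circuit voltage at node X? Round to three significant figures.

V_th is the unloaded tap voltage: V_in · R2/(R1+R2) = 7.55 × 0.9513 = 7.182 V.

V_th ≈ 7.18 V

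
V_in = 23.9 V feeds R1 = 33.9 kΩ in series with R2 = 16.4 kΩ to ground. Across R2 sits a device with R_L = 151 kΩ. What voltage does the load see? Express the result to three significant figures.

R2 ‖ R_L = (16.4 × 151)/(16.4 + 151) = 14.79 kΩ.
Then V_out = V_in · R2'/(R1 + R2') = 23.9 × 14.79/48.69 = 7.261 V.
(Unloaded it would be 7.79 V; the load pulls it down.)

V_out ≈ 7.26 V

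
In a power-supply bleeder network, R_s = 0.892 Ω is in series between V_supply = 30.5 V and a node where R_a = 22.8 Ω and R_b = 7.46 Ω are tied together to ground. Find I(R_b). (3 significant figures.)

Equivalent of the parallel group: R_p = 5.621 Ω.
V_A = 30.5 × 5.621/6.513 = 26.32 V.
Branch current I = V_A/R_b = 26.32/7.46 = 3.529 A.
(Equivalently: I_total = 4.683 A, then current-divider fraction G_k/ΣG = 0.7535.)

I ≈ 3.53 A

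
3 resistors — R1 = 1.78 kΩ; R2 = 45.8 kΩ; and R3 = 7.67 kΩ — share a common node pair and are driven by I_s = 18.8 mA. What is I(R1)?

I ≈ 14.8 mA

Total conductance ΣG = 1/1.78 + 1/45.8 + 1/7.67 = 0.7140 (units of 1/kΩ).
By the current-divider rule, I = I_s · G_k/ΣG = 18.8 × 0.7868 = 14.79 mA.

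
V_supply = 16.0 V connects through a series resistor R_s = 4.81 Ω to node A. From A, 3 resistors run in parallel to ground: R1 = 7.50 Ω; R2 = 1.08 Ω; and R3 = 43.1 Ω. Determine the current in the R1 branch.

I ≈ 0.344 A

Equivalent of the parallel group: R_p = 0.9238 Ω.
Node voltage V_A = V_supply · R_p/(R_s + R_p) = 16.0 × 0.1611 = 2.578 V.
I(R1) = V_A / R1 = 2.578/7.50 = 0.3437 A.
(Check via current divider: I_total = 2.790 A; share G_k/ΣG = 0.1232 → same result.)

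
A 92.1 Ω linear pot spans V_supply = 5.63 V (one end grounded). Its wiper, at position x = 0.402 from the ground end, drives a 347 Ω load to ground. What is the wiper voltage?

Lower segment x·R_p = 37.02 Ω; upper segment (1−x)·R_p = 55.08 Ω.
(x·R_p) ‖ R_L = 33.45 Ω.
V_out = 5.63 × 33.45/(55.08 + 33.45) = 2.128 V.

V_out ≈ 2.13 V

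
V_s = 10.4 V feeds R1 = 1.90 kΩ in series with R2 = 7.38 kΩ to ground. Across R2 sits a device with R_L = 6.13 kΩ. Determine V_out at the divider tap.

R2 ‖ R_L = (7.38 × 6.13)/(7.38 + 6.13) = 3.349 kΩ.
Now apply the divider: V_out = 10.4 × 0.6380 = 6.635 V.

V_out ≈ 6.64 V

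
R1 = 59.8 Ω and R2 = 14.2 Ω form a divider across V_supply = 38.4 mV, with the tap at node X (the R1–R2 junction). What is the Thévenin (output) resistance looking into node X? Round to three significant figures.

Zeroing V_supply shorts the top of R1 to ground, so R_th = R1 ‖ R2 = 11.48 Ω.

R_th ≈ 11.5 Ω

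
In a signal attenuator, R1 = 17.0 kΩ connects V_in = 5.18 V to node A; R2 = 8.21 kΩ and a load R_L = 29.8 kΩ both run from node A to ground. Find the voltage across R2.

The load sits in parallel with R2, giving an effective lower resistance R2' = R2·R_L/(R2+R_L) = 6.437 kΩ.
Now apply the divider: V_out = 5.18 × 0.2746 = 1.423 V.
(Unloaded it would be 1.69 V; the load pulls it down.)

V_out ≈ 1.42 V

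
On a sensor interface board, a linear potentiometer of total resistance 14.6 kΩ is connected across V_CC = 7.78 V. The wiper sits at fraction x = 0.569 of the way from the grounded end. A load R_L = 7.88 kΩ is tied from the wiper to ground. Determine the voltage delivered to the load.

The pot divides into 6.293 kΩ above the wiper and 8.307 kΩ below.
Lower segment in parallel with the load: 8.307 ‖ 7.88 = 4.044 kΩ.
V_out = 7.78 × 4.044/(6.293 + 4.044) = 3.044 V.

V_out ≈ 3.04 V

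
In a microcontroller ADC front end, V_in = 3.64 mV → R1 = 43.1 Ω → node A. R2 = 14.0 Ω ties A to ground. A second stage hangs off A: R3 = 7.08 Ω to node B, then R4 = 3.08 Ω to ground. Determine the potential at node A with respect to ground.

V_A ≈ 0.437 mV

Looking into the second stage from A: R3 + R4 = 10.16 Ω appears in parallel with R2.
R2 ‖ (R3+R4) = 5.887 Ω.
So V_A = 3.64 × 0.1202 = 0.4375 mV.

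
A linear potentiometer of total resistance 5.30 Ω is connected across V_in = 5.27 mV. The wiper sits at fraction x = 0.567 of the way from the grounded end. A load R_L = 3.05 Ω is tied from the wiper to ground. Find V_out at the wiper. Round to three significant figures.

Lower segment x·R_p = 3.005 Ω; upper segment (1−x)·R_p = 2.295 Ω.
R_L loads the lower segment: effective lower R = 1.514 Ω.
Loaded-divider output: V_out = 5.27 × 0.3974 = 2.095 mV.

V_out ≈ 2.09 mV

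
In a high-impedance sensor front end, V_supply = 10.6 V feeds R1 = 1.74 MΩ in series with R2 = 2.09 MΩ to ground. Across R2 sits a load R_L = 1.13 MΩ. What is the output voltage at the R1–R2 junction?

R2 ‖ R_L = (2.09 × 1.13)/(2.09 + 1.13) = 0.7334 MΩ.
Now apply the divider: V_out = 10.6 × 0.2965 = 3.143 V.

V_out ≈ 3.14 V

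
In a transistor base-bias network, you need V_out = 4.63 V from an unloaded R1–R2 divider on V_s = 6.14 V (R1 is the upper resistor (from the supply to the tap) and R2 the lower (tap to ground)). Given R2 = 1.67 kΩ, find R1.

The divider ratio is R2/(R1+R2) = 4.63/6.14 = 0.7541.
R1 = R2·(1/k − 1) = 1.67 × 0.3261 = 0.5446 kΩ.

R1 ≈ 0.545 kΩ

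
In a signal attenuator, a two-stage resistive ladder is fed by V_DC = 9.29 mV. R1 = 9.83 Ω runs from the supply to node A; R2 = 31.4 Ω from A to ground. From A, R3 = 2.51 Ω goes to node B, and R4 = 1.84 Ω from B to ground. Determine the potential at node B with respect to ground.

The second stage (R3 + R4 = 4.350 Ω) loads node A in parallel with R2.
Effective lower resistance at A: R2 ‖ 4.350 = 3.821 Ω.
So V_A = 9.29 × 0.2799 = 2.600 mV.
Stage 2 is unloaded, so V_B = V_A · R4/(R3+R4) = 2.600 × 1.84/4.350 = 1.100 mV.

V_B ≈ 1.10 mV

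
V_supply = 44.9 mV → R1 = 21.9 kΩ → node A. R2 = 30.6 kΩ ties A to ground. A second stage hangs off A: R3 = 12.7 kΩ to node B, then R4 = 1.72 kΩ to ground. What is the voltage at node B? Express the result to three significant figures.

Looking into the second stage from A: R3 + R4 = 14.42 kΩ appears in parallel with R2.
R2 ‖ (R3+R4) = 9.801 kΩ.
First divider: V_A = V_supply · 9.801/(21.9 + 9.801) = 13.88 mV.
V_B = V_A × 0.1193 = 1.656 mV.

V_B ≈ 1.66 mV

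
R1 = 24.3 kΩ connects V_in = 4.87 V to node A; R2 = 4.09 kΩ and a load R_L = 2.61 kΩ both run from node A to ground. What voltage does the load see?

First combine the lower leg with the load: R2 ‖ R_L = 1.593 kΩ.
Then V_out = V_in · R2'/(R1 + R2') = 4.87 × 1.593/25.89 = 0.2997 V.

V_out ≈ 0.300 V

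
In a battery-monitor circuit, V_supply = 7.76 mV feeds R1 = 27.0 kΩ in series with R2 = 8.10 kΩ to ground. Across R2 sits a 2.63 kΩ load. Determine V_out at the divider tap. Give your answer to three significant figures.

V_out ≈ 0.532 mV

The load sits in parallel with R2, giving an effective lower resistance R2' = R2·R_L/(R2+R_L) = 1.985 kΩ.
Then V_out = V_supply · R2'/(R1 + R2') = 7.76 × 1.985/28.99 = 0.5315 mV.
(Unloaded it would be 1.79 mV; the load pulls it down.)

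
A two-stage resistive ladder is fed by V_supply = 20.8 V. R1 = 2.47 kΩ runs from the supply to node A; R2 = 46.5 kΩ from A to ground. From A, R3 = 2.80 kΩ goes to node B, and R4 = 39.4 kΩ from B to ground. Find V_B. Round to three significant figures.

Node A sees R2 in parallel with the series input of stage 2, R3 + R4 = 42.20 kΩ.
Effective lower resistance at A: R2 ‖ 42.20 = 22.12 kΩ.
First divider: V_A = V_supply · 22.12/(2.47 + 22.12) = 18.71 V.
V_B = V_A × 0.9336 = 17.47 V.

V_B ≈ 17.5 V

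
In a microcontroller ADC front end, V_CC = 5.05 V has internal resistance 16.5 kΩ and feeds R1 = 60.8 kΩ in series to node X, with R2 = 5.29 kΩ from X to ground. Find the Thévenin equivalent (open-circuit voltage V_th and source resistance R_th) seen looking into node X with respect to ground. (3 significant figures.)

R1' = 16.5 + 60.8 = 77.30 kΩ (source resistance + R1).
With X open, the divider is unloaded: V_th = 5.05 × 5.29/82.59 = 0.3235 V.
Zeroing V_CC shorts the top of R1' to ground, so R_th = R1' ‖ R2 = 4.951 kΩ.

V_th ≈ 0.323 V, R_th ≈ 4.95 kΩ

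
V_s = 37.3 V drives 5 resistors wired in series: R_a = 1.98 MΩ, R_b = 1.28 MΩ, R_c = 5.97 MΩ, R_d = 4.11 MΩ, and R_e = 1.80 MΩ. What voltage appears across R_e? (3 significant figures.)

V ≈ 4.43 V

Series total: ΣR = 1.98 + 1.28 + 5.97 + 4.11 + 1.80 = 15.14 MΩ.
V = V_s · R/ΣR = 37.3 × 0.1189 = 4.435 V.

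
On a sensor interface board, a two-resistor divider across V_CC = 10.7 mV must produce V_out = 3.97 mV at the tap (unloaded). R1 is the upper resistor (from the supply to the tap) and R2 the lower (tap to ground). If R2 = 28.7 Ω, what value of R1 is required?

R1 ≈ 48.7 Ω

The divider ratio is R2/(R1+R2) = 3.97/10.7 = 0.3710.
R1 = R2·(1/k − 1) = 28.7 × 1.695 = 48.65 Ω.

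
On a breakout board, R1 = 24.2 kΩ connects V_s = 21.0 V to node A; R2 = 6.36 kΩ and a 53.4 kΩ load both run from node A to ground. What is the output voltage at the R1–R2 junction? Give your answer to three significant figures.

V_out ≈ 3.99 V

The load sits in parallel with R2, giving an effective lower resistance R2' = R2·R_L/(R2+R_L) = 5.683 kΩ.
Voltage divider with the loaded lower leg: V_out = 21.0 × 5.683/(24.2 + 5.683) = 21.0 × 0.1902 = 3.994 V.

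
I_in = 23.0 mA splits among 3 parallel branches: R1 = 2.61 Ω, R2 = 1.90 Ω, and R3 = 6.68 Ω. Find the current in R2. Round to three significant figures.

ΣG = 1/2.61 + 1/1.90 + 1/6.68 = 1.059.
By the current-divider rule, I = I_in · G_k/ΣG = 23.0 × 0.4969 = 11.43 mA.

I ≈ 11.4 mA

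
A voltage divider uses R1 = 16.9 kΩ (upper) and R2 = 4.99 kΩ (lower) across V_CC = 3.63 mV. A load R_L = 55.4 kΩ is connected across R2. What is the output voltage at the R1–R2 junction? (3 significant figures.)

V_out ≈ 0.774 mV

First combine the lower leg with the load: R2 ‖ R_L = 4.578 kΩ.
Then V_out = V_CC · R2'/(R1 + R2') = 3.63 × 4.578/21.48 = 0.7737 mV.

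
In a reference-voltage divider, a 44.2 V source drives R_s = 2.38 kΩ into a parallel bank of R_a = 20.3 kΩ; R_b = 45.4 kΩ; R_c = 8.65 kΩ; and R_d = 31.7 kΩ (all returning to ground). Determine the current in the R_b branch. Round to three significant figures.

Equivalent of the parallel group: R_p = 4.578 kΩ.
V_A by voltage divider: V_A = 44.2 × 4.578/(2.38 + 4.578) = 29.08 V.
I(R_b) = V_A / R_b = 29.08/45.4 = 0.6406 mA.

I ≈ 0.641 mA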